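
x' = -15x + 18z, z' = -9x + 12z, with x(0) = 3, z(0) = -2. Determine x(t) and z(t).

x(t) = -7e^(3t) + 10e^(-6t), z(t) = -7e^(3t) + 5e^(-6t)

Coefficient matrix A = [[-15, 18], [-9, 12]].
Characteristic polynomial det(A - λI) = λ^2 + 3λ - 18 = 0.
Eigenvalues λ = -6, 3.
For λ=-6: (A-λI) row 1 is [-9, 18], so an eigenvector is (2, 1).
For λ=3: (A-λI) row 1 is [-18, 18], so an eigenvector is (-1, -1).
General solution: c_1e^(-6t)(2,1) + c_2e^(3t)(-1,-1).
Applying x(0)=3, z(0)=-2 gives c_1=5, c_2=7.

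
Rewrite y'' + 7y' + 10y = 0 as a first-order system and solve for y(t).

y(t) = C_1e^(-2t) + C_2e^(-5t)

Let x_1 = y, x_2 = y'. Then x_1' = x_2 and x_2' = -10x_1 - 7x_2.
A = [[0,1],[-10,-7]]; det(A-λI) = λ^2 + 7λ + 10.
Eigenvalues λ = -2, -5 with eigenvectors (1,-2), (1,-5).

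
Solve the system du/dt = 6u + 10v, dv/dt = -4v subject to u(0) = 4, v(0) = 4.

Coefficient matrix A = [[6, 10], [0, -4]].
Characteristic polynomial det(A - λI) = λ^2 - 2λ - 24 = 0.
Eigenvalues λ = 6, -4.
For λ=6: (A-λI) row 1 is [0, 10], so an eigenvector is (-1, 0).
For λ=-4: (A-λI) row 1 is [10, 10], so an eigenvector is (-1, 1).
General solution: c_1e^(6t)(-1,0) + c_2e^(-4t)(-1,1).
Applying u(0)=4, v(0)=4 gives c_1=-8, c_2=4.

u(t) = 8e^(6t) - 4e^(-4t), v(t) = 4e^(-4t)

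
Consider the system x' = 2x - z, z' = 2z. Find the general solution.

Coefficient matrix A = [[2, -1], [0, 2]].
Characteristic polynomial det(A - λI) = λ^2 - 4λ + 4 = 0.
Single eigenvalue λ = 2 with algebraic multiplicity 2.
Eigenvector v = (1,0); generalized eigenvector w with (A-λI)w=v is (-2,-1).
General solution: e^(2t)[K_1·v + K_2·(t·v + w)].

x(t) = K_1e^(2t) + K_2te^(2t) - 2K_2e^(2t), z(t) = -K_2e^(2t)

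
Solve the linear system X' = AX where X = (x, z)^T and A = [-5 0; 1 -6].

Coefficient matrix A = [[-5, 0], [1, -6]].
Characteristic polynomial det(A - λI) = λ^2 + 11λ + 30 = 0.
Eigenvalues λ = -5, -6.
For λ=-5: (A-λI) row 2 is [1, -1], so an eigenvector is (1, 1).
For λ=-6: (A-λI) row 1 is [1, 0], so an eigenvector is (0, -1).
General solution: K_1e^(-5t)(1,1) + K_2e^(-6t)(0,-1).

x(t) = K_1e^(-5t), z(t) = K_1e^(-5t) - K_2e^(-6t)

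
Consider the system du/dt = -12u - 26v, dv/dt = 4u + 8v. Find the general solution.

u(t) = 3c_1e^(-2t)sin(2t) + 2c_1e^(-2t)cos(2t) + 2c_2e^(-2t)sin(2t) - 3c_2e^(-2t)cos(2t), v(t) = -c_1e^(-2t)sin(2t) - c_1e^(-2t)cos(2t) - c_2e^(-2t)sin(2t) + c_2e^(-2t)cos(2t)

Coefficient matrix A = [[-12, -26], [4, 8]].
Characteristic polynomial det(A - λI) = λ^2 + 4λ + 8 = 0.
Eigenvalues λ = -2 ± 2i (complex conjugate pair).
For λ=-2+2i: an eigenvector is (2,-1) - i(3,-1) = (2 - 3i, -1 + i).
A real fundamental pair from Re and Im of e^((-2+2i)t)v: X_1 = e^(-2t)(cos(2t)·(2,-1) + sin(2t)·(3,-1)), X_2 = e^(-2t)(sin(2t)·(2,-1) - cos(2t)·(3,-1)).
General solution: c_1X_1 + c_2X_2.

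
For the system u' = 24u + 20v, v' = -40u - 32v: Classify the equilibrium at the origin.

stable spiral

A = [[24,20],[-40,-32]]; det(A-λI) = λ^2 + 8λ + 32.
λ = -4 ± 4i: negative real part.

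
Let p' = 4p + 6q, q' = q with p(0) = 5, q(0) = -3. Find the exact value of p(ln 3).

A = [[4,6],[0,1]]; eigenvalues λ = 4, 1.
Eigenvectors: (1,0) for λ=4, (2,-1) for λ=1.
From the initial condition, c_1 = -1, c_2 = 3.
p(ln 3) = (-1)(3^4)(1) + (3)(3^1)(2) = -63.

-63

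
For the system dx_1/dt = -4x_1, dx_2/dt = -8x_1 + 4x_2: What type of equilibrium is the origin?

saddle

A = [[-4,0],[-8,4]]; det(A-λI) = λ^2 - 16.
λ = 4, -4: opposite signs.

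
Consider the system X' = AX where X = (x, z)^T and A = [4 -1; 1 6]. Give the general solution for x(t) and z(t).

x(t) = c_1e^(5t) + c_2te^(5t) - 3c_2e^(5t), z(t) = -c_1e^(5t) - c_2te^(5t) + 2c_2e^(5t)

Coefficient matrix A = [[4, -1], [1, 6]].
Characteristic polynomial det(A - λI) = λ^2 - 10λ + 25 = 0.
Single eigenvalue λ = 5 with algebraic multiplicity 2.
Eigenvector v = (1,-1); generalized eigenvector w with (A-λI)w=v is (-3,2).
General solution: e^(5t)[c_1·v + c_2·(t·v + w)].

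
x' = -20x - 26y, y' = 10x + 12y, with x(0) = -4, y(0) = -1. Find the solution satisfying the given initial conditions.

Coefficient matrix A = [[-20, -26], [10, 12]].
Characteristic polynomial det(A - λI) = λ^2 + 8λ + 20 = 0.
Eigenvalues λ = -4 ± 2i (complex conjugate pair).
For λ=-4+2i: an eigenvector is (3,-2) - i(2,-1) = (3 - 2i, -2 + i).
A real fundamental pair from Re and Im of e^((-4+2i)t)v: X_1 = e^(-4t)(cos(2t)·(3,-2) + sin(2t)·(2,-1)), X_2 = e^(-4t)(sin(2t)·(3,-2) - cos(2t)·(2,-1)).
General solution: c_1X_1 + c_2X_2.
Applying x(0)=-4, y(0)=-1 gives c_1=6, c_2=11.

x(t) = 45e^(-4t)sin(2t) - 4e^(-4t)cos(2t), y(t) = -28e^(-4t)sin(2t) - e^(-4t)cos(2t)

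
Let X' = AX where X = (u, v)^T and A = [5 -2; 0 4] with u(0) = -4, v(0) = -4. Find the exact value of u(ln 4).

A = [[5,-2],[0,4]]; eigenvalues λ = 4, 5.
Eigenvectors: (-2,-1) for λ=4, (-1,0) for λ=5.
From the initial condition, c_1 = 4, c_2 = -4.
u(ln 4) = (4)(4^4)(-2) + (-4)(4^5)(-1) = 2048.

2048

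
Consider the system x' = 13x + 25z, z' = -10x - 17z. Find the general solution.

x(t) = 2c_1e^(-2t)sin(5t) - c_1e^(-2t)cos(5t) - c_2e^(-2t)sin(5t) - 2c_2e^(-2t)cos(5t), z(t) = -c_1e^(-2t)sin(5t) + c_1e^(-2t)cos(5t) + c_2e^(-2t)sin(5t) + c_2e^(-2t)cos(5t)

Coefficient matrix A = [[13, 25], [-10, -17]].
Characteristic polynomial det(A - λI) = λ^2 + 4λ + 29 = 0.
Eigenvalues λ = -2 ± 5i (complex conjugate pair).
For λ=-2+5i: an eigenvector is (-1,1) - i(2,-1) = (-1 - 2i, 1 + i).
A real fundamental pair from Re and Im of e^((-2+5i)t)v: X_1 = e^(-2t)(cos(5t)·(-1,1) + sin(5t)·(2,-1)), X_2 = e^(-2t)(sin(5t)·(-1,1) - cos(5t)·(2,-1)).
General solution: c_1X_1 + c_2X_2.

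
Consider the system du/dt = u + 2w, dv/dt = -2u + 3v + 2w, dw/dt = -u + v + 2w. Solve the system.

Coefficient matrix A = [[1, 0, 2], [-2, 3, 2], [-1, 1, 2]].
det(A - λI) = 0 gives eigenvalues λ = 1, 3, 2.
For λ=1: eigenvector (1,1,0).
For λ=3: eigenvector (-1,-2,-1).
For λ=2: eigenvector (2,2,1).
General solution: K_1e^(t)(1,1,0) + K_2e^(3t)(-1,-2,-1) + K_3e^(2t)(2,2,1).

u(t) = K_1e^(t) - K_2e^(3t) + 2K_3e^(2t), v(t) = K_1e^(t) - 2K_2e^(3t) + 2K_3e^(2t), w(t) = -K_2e^(3t) + K_3e^(2t)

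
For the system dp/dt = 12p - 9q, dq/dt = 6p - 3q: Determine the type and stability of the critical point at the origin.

unstable node

A = [[12,-9],[6,-3]]; det(A-λI) = λ^2 - 9λ + 18.
λ = 6, 3: both positive.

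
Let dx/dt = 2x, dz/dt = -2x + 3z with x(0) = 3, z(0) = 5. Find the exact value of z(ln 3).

A = [[2,0],[-2,3]]; eigenvalues λ = 2, 3.
Eigenvectors: (1,2) for λ=2, (0,1) for λ=3.
From the initial condition, c_1 = 3, c_2 = -1.
z(ln 3) = (3)(3^2)(2) + (-1)(3^3)(1) = 27.

27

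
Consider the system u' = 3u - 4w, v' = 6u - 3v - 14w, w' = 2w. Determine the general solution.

u(t) = K_1e^(3t) + 4K_3e^(2t), v(t) = K_1e^(3t) + K_2e^(-3t) + 2K_3e^(2t), w(t) = K_3e^(2t)

Coefficient matrix A = [[3, 0, -4], [6, -3, -14], [0, 0, 2]].
det(A - λI) = 0 gives eigenvalues λ = 3, -3, 2.
For λ=3: eigenvector (1,1,0).
For λ=-3: eigenvector (0,1,0).
For λ=2: eigenvector (4,2,1).
General solution: K_1e^(3t)(1,1,0) + K_2e^(-3t)(0,1,0) + K_3e^(2t)(4,2,1).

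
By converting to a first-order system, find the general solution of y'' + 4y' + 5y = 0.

y(t) = c_1e^(-2t)cos(t) + c_2e^(-2t)sin(t)

Let x_1 = y, x_2 = y'. Then x_1' = x_2 and x_2' = -5x_1 - 4x_2.
A = [[0,1],[-5,-4]]; det(A-λI) = λ^2 + 4λ + 5.
Eigenvalues λ = -2 ± i.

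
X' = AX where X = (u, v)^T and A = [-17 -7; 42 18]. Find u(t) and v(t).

Coefficient matrix A = [[-17, -7], [42, 18]].
Characteristic polynomial det(A - λI) = λ^2 - λ - 12 = 0.
Eigenvalues λ = -3, 4.
For λ=-3: (A-λI) row 1 is [-14, -7], so an eigenvector is (1, -2).
For λ=4: (A-λI) row 1 is [-21, -7], so an eigenvector is (-1, 3).
General solution: K_1e^(-3t)(1,-2) + K_2e^(4t)(-1,3).

u(t) = K_1e^(-3t) - K_2e^(4t), v(t) = -2K_1e^(-3t) + 3K_2e^(4t)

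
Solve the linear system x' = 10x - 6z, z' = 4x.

x(t) = -c_1e^(4t) + 3c_2e^(6t), z(t) = -c_1e^(4t) + 2c_2e^(6t)

Coefficient matrix A = [[10, -6], [4, 0]].
Characteristic polynomial det(A - λI) = λ^2 - 10λ + 24 = 0.
Eigenvalues λ = 4, 6.
For λ=4: (A-λI) row 1 is [6, -6], so an eigenvector is (-1, -1).
For λ=6: (A-λI) row 1 is [4, -6], so an eigenvector is (3, 2).
General solution: c_1e^(4t)(-1,-1) + c_2e^(6t)(3,2).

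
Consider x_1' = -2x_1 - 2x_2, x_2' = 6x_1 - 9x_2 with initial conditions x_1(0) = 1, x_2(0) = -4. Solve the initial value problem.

x_1(t) = 12e^(-5t) - 11e^(-6t), x_2(t) = 18e^(-5t) - 22e^(-6t)

Coefficient matrix A = [[-2, -2], [6, -9]].
Characteristic polynomial det(A - λI) = λ^2 + 11λ + 30 = 0.
Eigenvalues λ = -5, -6.
For λ=-5: (A-λI) row 1 is [3, -2], so an eigenvector is (2, 3).
For λ=-6: (A-λI) row 1 is [4, -2], so an eigenvector is (-1, -2).
General solution: K_1e^(-5t)(2,3) + K_2e^(-6t)(-1,-2).
Applying x_1(0)=1, x_2(0)=-4 gives K_1=6, K_2=11.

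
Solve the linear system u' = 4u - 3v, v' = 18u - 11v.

Coefficient matrix A = [[4, -3], [18, -11]].
Characteristic polynomial det(A - λI) = λ^2 + 7λ + 10 = 0.
Eigenvalues λ = -2, -5.
For λ=-2: (A-λI) row 1 is [6, -3], so an eigenvector is (1, 2).
For λ=-5: (A-λI) row 1 is [9, -3], so an eigenvector is (1, 3).
General solution: C_1e^(-2t)(1,2) + C_2e^(-5t)(1,3).

u(t) = C_1e^(-2t) + C_2e^(-5t), v(t) = 2C_1e^(-2t) + 3C_2e^(-5t)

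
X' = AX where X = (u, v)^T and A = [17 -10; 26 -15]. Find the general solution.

Coefficient matrix A = [[17, -10], [26, -15]].
Characteristic polynomial det(A - λI) = λ^2 - 2λ + 5 = 0.
Eigenvalues λ = 1 ± 2i (complex conjugate pair).
For λ=1+2i: an eigenvector is (-2,-3) - i(-1,-2) = (-2 + i, -3 + 2i).
A real fundamental pair from Re and Im of e^((1+2i)t)v: X_1 = e^(t)(cos(2t)·(-2,-3) + sin(2t)·(-1,-2)), X_2 = e^(t)(sin(2t)·(-2,-3) - cos(2t)·(-1,-2)).
General solution: K_1X_1 + K_2X_2.

u(t) = -K_1e^(t)sin(2t) - 2K_1e^(t)cos(2t) - 2K_2e^(t)sin(2t) + K_2e^(t)cos(2t), v(t) = -2K_1e^(t)sin(2t) - 3K_1e^(t)cos(2t) - 3K_2e^(t)sin(2t) + 2K_2e^(t)cos(2t)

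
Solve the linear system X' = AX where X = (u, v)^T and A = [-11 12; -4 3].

u(t) = 2C_1e^(-5t) - 3C_2e^(-3t), v(t) = C_1e^(-5t) - 2C_2e^(-3t)

Coefficient matrix A = [[-11, 12], [-4, 3]].
Characteristic polynomial det(A - λI) = λ^2 + 8λ + 15 = 0.
Eigenvalues λ = -5, -3.
For λ=-5: (A-λI) row 1 is [-6, 12], so an eigenvector is (2, 1).
For λ=-3: (A-λI) row 1 is [-8, 12], so an eigenvector is (-3, -2).
General solution: C_1e^(-5t)(2,1) + C_2e^(-3t)(-3,-2).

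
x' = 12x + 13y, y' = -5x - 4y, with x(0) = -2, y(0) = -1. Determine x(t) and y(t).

x(t) = -29e^(4t)sin(t) - 2e^(4t)cos(t), y(t) = 18e^(4t)sin(t) - e^(4t)cos(t)

Coefficient matrix A = [[12, 13], [-5, -4]].
Characteristic polynomial det(A - λI) = λ^2 - 8λ + 17 = 0.
Eigenvalues λ = 4 ± i (complex conjugate pair).
For λ=4+i: an eigenvector is (3,-2) - i(-2,1) = (3 + 2i, -2 - i).
A real fundamental pair from Re and Im of e^((4+i)t)v: X_1 = e^(4t)(cos(t)·(3,-2) + sin(t)·(-2,1)), X_2 = e^(4t)(sin(t)·(3,-2) - cos(t)·(-2,1)).
General solution: c_1X_1 + c_2X_2.
Applying x(0)=-2, y(0)=-1 gives c_1=4, c_2=-7.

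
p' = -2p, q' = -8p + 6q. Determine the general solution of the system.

Coefficient matrix A = [[-2, 0], [-8, 6]].
Characteristic polynomial det(A - λI) = λ^2 - 4λ - 12 = 0.
Eigenvalues λ = 6, -2.
For λ=6: (A-λI) row 1 is [-8, 0], so an eigenvector is (0, 1).
For λ=-2: (A-λI) row 2 is [-8, 8], so an eigenvector is (-1, -1).
General solution: C_1e^(6t)(0,1) + C_2e^(-2t)(-1,-1).

p(t) = -C_2e^(-2t), q(t) = C_1e^(6t) - C_2e^(-2t)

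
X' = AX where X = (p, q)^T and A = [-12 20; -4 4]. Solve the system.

Coefficient matrix A = [[-12, 20], [-4, 4]].
Characteristic polynomial det(A - λI) = λ^2 + 8λ + 32 = 0.
Eigenvalues λ = -4 ± 4i (complex conjugate pair).
For λ=-4+4i: an eigenvector is (1,0) - i(-2,-1) = (1 + 2i, 0 + i).
A real fundamental pair from Re and Im of e^((-4+4i)t)v: X_1 = e^(-4t)(cos(4t)·(1,0) + sin(4t)·(-2,-1)), X_2 = e^(-4t)(sin(4t)·(1,0) - cos(4t)·(-2,-1)).
General solution: C_1X_1 + C_2X_2.

p(t) = -2C_1e^(-4t)sin(4t) + C_1e^(-4t)cos(4t) + C_2e^(-4t)sin(4t) + 2C_2e^(-4t)cos(4t), q(t) = -C_1e^(-4t)sin(4t) + C_2e^(-4t)cos(4t)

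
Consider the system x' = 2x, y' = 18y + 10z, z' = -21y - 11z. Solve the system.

x(t) = C_3e^(2t), y(t) = -2C_1e^(3t) + 5C_2e^(4t), z(t) = 3C_1e^(3t) - 7C_2e^(4t)

Coefficient matrix A = [[2, 0, 0], [0, 18, 10], [0, -21, -11]].
det(A - λI) = 0 gives eigenvalues λ = 3, 4, 2.
For λ=3: eigenvector (0,-2,3).
For λ=4: eigenvector (0,5,-7).
For λ=2: eigenvector (1,0,0).
General solution: C_1e^(3t)(0,-2,3) + C_2e^(4t)(0,5,-7) + C_3e^(2t)(1,0,0).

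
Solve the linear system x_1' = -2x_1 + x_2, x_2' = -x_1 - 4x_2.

x_1(t) = K_1e^(-3t) + K_2te^(-3t), x_2(t) = -K_1e^(-3t) - K_2te^(-3t) + K_2e^(-3t)

Coefficient matrix A = [[-2, 1], [-1, -4]].
Characteristic polynomial det(A - λI) = λ^2 + 6λ + 9 = 0.
Single eigenvalue λ = -3 with algebraic multiplicity 2.
Eigenvector v = (1,-1); generalized eigenvector w with (A-λI)w=v is (0,1).
General solution: e^(-3t)[K_1·v + K_2·(t·v + w)].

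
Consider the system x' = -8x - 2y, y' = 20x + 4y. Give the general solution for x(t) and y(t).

x(t) = C_1e^(-2t)sin(2t) - C_2e^(-2t)cos(2t), y(t) = -3C_1e^(-2t)sin(2t) - C_1e^(-2t)cos(2t) - C_2e^(-2t)sin(2t) + 3C_2e^(-2t)cos(2t)

Coefficient matrix A = [[-8, -2], [20, 4]].
Characteristic polynomial det(A - λI) = λ^2 + 4λ + 8 = 0.
Eigenvalues λ = -2 ± 2i (complex conjugate pair).
For λ=-2+2i: an eigenvector is (0,-1) - i(1,-3) = (0 - i, -1 + 3i).
A real fundamental pair from Re and Im of e^((-2+2i)t)v: X_1 = e^(-2t)(cos(2t)·(0,-1) + sin(2t)·(1,-3)), X_2 = e^(-2t)(sin(2t)·(0,-1) - cos(2t)·(1,-3)).
General solution: C_1X_1 + C_2X_2.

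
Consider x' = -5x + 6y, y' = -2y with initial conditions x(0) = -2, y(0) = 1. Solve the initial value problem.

x(t) = 2e^(-2t) - 4e^(-5t), y(t) = e^(-2t)

Coefficient matrix A = [[-5, 6], [0, -2]].
Characteristic polynomial det(A - λI) = λ^2 + 7λ + 10 = 0.
Eigenvalues λ = -2, -5.
For λ=-2: (A-λI) row 1 is [-3, 6], so an eigenvector is (-2, -1).
For λ=-5: (A-λI) row 1 is [0, 6], so an eigenvector is (-1, 0).
General solution: c_1e^(-2t)(-2,-1) + c_2e^(-5t)(-1,0).
Applying x(0)=-2, y(0)=1 gives c_1=-1, c_2=4.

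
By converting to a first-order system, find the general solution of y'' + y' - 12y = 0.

y(t) = C_1e^(3t) + C_2e^(-4t)

Let x_1 = y, x_2 = y'. Then x_1' = x_2 and x_2' = 12x_1 - x_2.
A = [[0,1],[12,-1]]; det(A-λI) = λ^2 + λ - 12.
Eigenvalues λ = 3, -4 with eigenvectors (1,3), (1,-4).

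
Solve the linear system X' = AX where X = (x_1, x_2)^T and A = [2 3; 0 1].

Coefficient matrix A = [[2, 3], [0, 1]].
Characteristic polynomial det(A - λI) = λ^2 - 3λ + 2 = 0.
Eigenvalues λ = 1, 2.
For λ=1: (A-λI) row 1 is [1, 3], so an eigenvector is (-3, 1).
For λ=2: (A-λI) row 1 is [0, 3], so an eigenvector is (-1, 0).
General solution: C_1e^(t)(-3,1) + C_2e^(2t)(-1,0).

x_1(t) = -3C_1e^(t) - C_2e^(2t), x_2(t) = C_1e^(t)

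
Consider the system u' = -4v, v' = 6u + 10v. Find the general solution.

Coefficient matrix A = [[0, -4], [6, 10]].
Characteristic polynomial det(A - λI) = λ^2 - 10λ + 24 = 0.
Eigenvalues λ = 4, 6.
For λ=4: (A-λI) row 1 is [-4, -4], so an eigenvector is (1, -1).
For λ=6: (A-λI) row 1 is [-6, -4], so an eigenvector is (2, -3).
General solution: c_1e^(4t)(1,-1) + c_2e^(6t)(2,-3).

u(t) = c_1e^(4t) + 2c_2e^(6t), v(t) = -c_1e^(4t) - 3c_2e^(6t)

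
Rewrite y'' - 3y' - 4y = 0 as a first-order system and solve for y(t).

y(t) = c_1e^(4t) + c_2e^(-t)

Let x_1 = y, x_2 = y'. Then x_1' = x_2 and x_2' = 4x_1 + 3x_2.
A = [[0,1],[4,3]]; det(A-λI) = λ^2 - 3λ - 4.
Eigenvalues λ = 4, -1 with eigenvectors (1,4), (1,-1).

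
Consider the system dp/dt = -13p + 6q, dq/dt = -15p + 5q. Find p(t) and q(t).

p(t) = -C_1e^(-4t)sin(3t) + C_1e^(-4t)cos(3t) + C_2e^(-4t)sin(3t) + C_2e^(-4t)cos(3t), q(t) = -2C_1e^(-4t)sin(3t) + C_1e^(-4t)cos(3t) + C_2e^(-4t)sin(3t) + 2C_2e^(-4t)cos(3t)

Coefficient matrix A = [[-13, 6], [-15, 5]].
Characteristic polynomial det(A - λI) = λ^2 + 8λ + 25 = 0.
Eigenvalues λ = -4 ± 3i (complex conjugate pair).
For λ=-4+3i: an eigenvector is (1,1) - i(-1,-2) = (1 + i, 1 + 2i).
A real fundamental pair from Re and Im of e^((-4+3i)t)v: X_1 = e^(-4t)(cos(3t)·(1,1) + sin(3t)·(-1,-2)), X_2 = e^(-4t)(sin(3t)·(1,1) - cos(3t)·(-1,-2)).
General solution: C_1X_1 + C_2X_2.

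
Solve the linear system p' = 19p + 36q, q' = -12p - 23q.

p(t) = 2K_1e^(t) - 3K_2e^(-5t), q(t) = -K_1e^(t) + 2K_2e^(-5t)

Coefficient matrix A = [[19, 36], [-12, -23]].
Characteristic polynomial det(A - λI) = λ^2 + 4λ - 5 = 0.
Eigenvalues λ = 1, -5.
For λ=1: (A-λI) row 1 is [18, 36], so an eigenvector is (2, -1).
For λ=-5: (A-λI) row 1 is [24, 36], so an eigenvector is (-3, 2).
General solution: K_1e^(t)(2,-1) + K_2e^(-5t)(-3,2).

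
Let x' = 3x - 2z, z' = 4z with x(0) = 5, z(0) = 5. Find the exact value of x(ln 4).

A = [[3,-2],[0,4]]; eigenvalues λ = 3, 4.
Eigenvectors: (1,0) for λ=3, (-2,1) for λ=4.
From the initial condition, c_1 = 15, c_2 = 5.
x(ln 4) = (15)(4^3)(1) + (5)(4^4)(-2) = -1600.

-1600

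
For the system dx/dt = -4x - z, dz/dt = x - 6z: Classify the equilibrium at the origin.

stable improper node

A = [[-4,-1],[1,-6]]; det(A-λI) = λ^2 + 10λ + 25.
repeated λ = -5 with a single eigenvector.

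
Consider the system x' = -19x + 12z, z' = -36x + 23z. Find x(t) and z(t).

Coefficient matrix A = [[-19, 12], [-36, 23]].
Characteristic polynomial det(A - λI) = λ^2 - 4λ - 5 = 0.
Eigenvalues λ = -1, 5.
For λ=-1: (A-λI) row 1 is [-18, 12], so an eigenvector is (2, 3).
For λ=5: (A-λI) row 1 is [-24, 12], so an eigenvector is (-1, -2).
General solution: c_1e^(-t)(2,3) + c_2e^(5t)(-1,-2).

x(t) = 2c_1e^(-t) - c_2e^(5t), z(t) = 3c_1e^(-t) - 2c_2e^(5t)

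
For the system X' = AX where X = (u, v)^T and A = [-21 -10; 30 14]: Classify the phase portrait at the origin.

A = [[-21,-10],[30,14]]; det(A-λI) = λ^2 + 7λ + 6.
λ = -6, -1: both negative.

stable node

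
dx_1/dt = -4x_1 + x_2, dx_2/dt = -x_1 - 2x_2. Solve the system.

Coefficient matrix A = [[-4, 1], [-1, -2]].
Characteristic polynomial det(A - λI) = λ^2 + 6λ + 9 = 0.
Single eigenvalue λ = -3 with algebraic multiplicity 2.
Eigenvector v = (1,1); generalized eigenvector w with (A-λI)w=v is (2,3).
General solution: e^(-3t)[C_1·v + C_2·(t·v + w)].

x_1(t) = C_1e^(-3t) + C_2te^(-3t) + 2C_2e^(-3t), x_2(t) = C_1e^(-3t) + C_2te^(-3t) + 3C_2e^(-3t)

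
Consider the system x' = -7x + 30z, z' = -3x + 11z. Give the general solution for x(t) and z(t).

Coefficient matrix A = [[-7, 30], [-3, 11]].
Characteristic polynomial det(A - λI) = λ^2 - 4λ + 13 = 0.
Eigenvalues λ = 2 ± 3i (complex conjugate pair).
For λ=2+3i: an eigenvector is (1,0) - i(-3,-1) = (1 + 3i, 0 + i).
A real fundamental pair from Re and Im of e^((2+3i)t)v: X_1 = e^(2t)(cos(3t)·(1,0) + sin(3t)·(-3,-1)), X_2 = e^(2t)(sin(3t)·(1,0) - cos(3t)·(-3,-1)).
General solution: K_1X_1 + K_2X_2.

x(t) = -3K_1e^(2t)sin(3t) + K_1e^(2t)cos(3t) + K_2e^(2t)sin(3t) + 3K_2e^(2t)cos(3t), z(t) = -K_1e^(2t)sin(3t) + K_2e^(2t)cos(3t)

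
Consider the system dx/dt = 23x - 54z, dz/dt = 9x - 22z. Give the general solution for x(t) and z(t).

x(t) = 2K_1e^(-4t) + 3K_2e^(5t), z(t) = K_1e^(-4t) + K_2e^(5t)

Coefficient matrix A = [[23, -54], [9, -22]].
Characteristic polynomial det(A - λI) = λ^2 - λ - 20 = 0.
Eigenvalues λ = -4, 5.
For λ=-4: (A-λI) row 1 is [27, -54], so an eigenvector is (2, 1).
For λ=5: (A-λI) row 1 is [18, -54], so an eigenvector is (3, 1).
General solution: K_1e^(-4t)(2,1) + K_2e^(5t)(3,1).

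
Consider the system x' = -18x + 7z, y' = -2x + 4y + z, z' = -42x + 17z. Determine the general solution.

x(t) = C_1e^(3t) + C_3e^(-4t), y(t) = -C_1e^(3t) + C_2e^(4t), z(t) = 3C_1e^(3t) + 2C_3e^(-4t)

Coefficient matrix A = [[-18, 0, 7], [-2, 4, 1], [-42, 0, 17]].
det(A - λI) = 0 gives eigenvalues λ = 3, 4, -4.
For λ=3: eigenvector (1,-1,3).
For λ=4: eigenvector (0,1,0).
For λ=-4: eigenvector (1,0,2).
General solution: C_1e^(3t)(1,-1,3) + C_2e^(4t)(0,1,0) + C_3e^(-4t)(1,0,2).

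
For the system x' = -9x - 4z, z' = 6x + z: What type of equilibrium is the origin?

A = [[-9,-4],[6,1]]; det(A-λI) = λ^2 + 8λ + 15.
λ = -3, -5: both negative.

stable node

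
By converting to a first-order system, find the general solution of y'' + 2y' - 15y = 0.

Let x_1 = y, x_2 = y'. Then x_1' = x_2 and x_2' = 15x_1 - 2x_2.
A = [[0,1],[15,-2]]; det(A-λI) = λ^2 + 2λ - 15.
Eigenvalues λ = -5, 3 with eigenvectors (1,-5), (1,3).

y(t) = C_1e^(-5t) + C_2e^(3t)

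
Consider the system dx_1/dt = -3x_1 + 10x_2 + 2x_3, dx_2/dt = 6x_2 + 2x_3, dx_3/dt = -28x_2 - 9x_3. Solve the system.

x_1(t) = 2c_1e^(-2t) - 3c_2e^(-t) + c_3e^(-3t), x_2(t) = c_1e^(-2t) - 2c_2e^(-t), x_3(t) = -4c_1e^(-2t) + 7c_2e^(-t)

Coefficient matrix A = [[-3, 10, 2], [0, 6, 2], [0, -28, -9]].
det(A - λI) = 0 gives eigenvalues λ = -2, -1, -3.
For λ=-2: eigenvector (2,1,-4).
For λ=-1: eigenvector (-3,-2,7).
For λ=-3: eigenvector (1,0,0).
General solution: c_1e^(-2t)(2,1,-4) + c_2e^(-t)(-3,-2,7) + c_3e^(-3t)(1,0,0).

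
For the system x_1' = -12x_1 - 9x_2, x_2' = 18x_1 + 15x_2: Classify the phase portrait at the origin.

A = [[-12,-9],[18,15]]; det(A-λI) = λ^2 - 3λ - 18.
λ = 6, -3: opposite signs.

saddle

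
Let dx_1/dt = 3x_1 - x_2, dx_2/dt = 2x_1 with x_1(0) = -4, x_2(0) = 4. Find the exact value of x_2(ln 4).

-128

A = [[3,-1],[2,0]]; eigenvalues λ = 2, 1.
Eigenvectors: (-1,-1) for λ=2, (1,2) for λ=1.
From the initial condition, c_1 = 12, c_2 = 8.
x_2(ln 4) = (12)(4^2)(-1) + (8)(4^1)(2) = -128.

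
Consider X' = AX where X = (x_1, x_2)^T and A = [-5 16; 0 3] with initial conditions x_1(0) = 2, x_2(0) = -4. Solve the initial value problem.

Coefficient matrix A = [[-5, 16], [0, 3]].
Characteristic polynomial det(A - λI) = λ^2 + 2λ - 15 = 0.
Eigenvalues λ = -5, 3.
For λ=-5: (A-λI) row 1 is [0, 16], so an eigenvector is (-1, 0).
For λ=3: (A-λI) row 1 is [-8, 16], so an eigenvector is (-2, -1).
General solution: C_1e^(-5t)(-1,0) + C_2e^(3t)(-2,-1).
Applying x_1(0)=2, x_2(0)=-4 gives C_1=-10, C_2=4.

x_1(t) = -8e^(3t) + 10e^(-5t), x_2(t) = -4e^(3t)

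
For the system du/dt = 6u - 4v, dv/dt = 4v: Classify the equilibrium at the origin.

A = [[6,-4],[0,4]]; det(A-λI) = λ^2 - 10λ + 24.
λ = 4, 6: both positive.

unstable node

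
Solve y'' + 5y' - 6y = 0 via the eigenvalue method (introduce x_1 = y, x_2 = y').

y(t) = C_1e^(-6t) + C_2e^(t)

Let x_1 = y, x_2 = y'. Then x_1' = x_2 and x_2' = 6x_1 - 5x_2.
A = [[0,1],[6,-5]]; det(A-λI) = λ^2 + 5λ - 6.
Eigenvalues λ = -6, 1 with eigenvectors (1,-6), (1,1).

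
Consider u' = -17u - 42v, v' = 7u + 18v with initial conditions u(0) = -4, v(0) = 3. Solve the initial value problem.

u(t) = -10e^(4t) + 6e^(-3t), v(t) = 5e^(4t) - 2e^(-3t)

Coefficient matrix A = [[-17, -42], [7, 18]].
Characteristic polynomial det(A - λI) = λ^2 - λ - 12 = 0.
Eigenvalues λ = 4, -3.
For λ=4: (A-λI) row 1 is [-21, -42], so an eigenvector is (2, -1).
For λ=-3: (A-λI) row 1 is [-14, -42], so an eigenvector is (3, -1).
General solution: C_1e^(4t)(2,-1) + C_2e^(-3t)(3,-1).
Applying u(0)=-4, v(0)=3 gives C_1=-5, C_2=2.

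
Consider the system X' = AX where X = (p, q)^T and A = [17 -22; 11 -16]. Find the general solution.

p(t) = -c_1e^(-5t) + 2c_2e^(6t), q(t) = -c_1e^(-5t) + c_2e^(6t)

Coefficient matrix A = [[17, -22], [11, -16]].
Characteristic polynomial det(A - λI) = λ^2 - λ - 30 = 0.
Eigenvalues λ = -5, 6.
For λ=-5: (A-λI) row 1 is [22, -22], so an eigenvector is (-1, -1).
For λ=6: (A-λI) row 1 is [11, -22], so an eigenvector is (2, 1).
General solution: c_1e^(-5t)(-1,-1) + c_2e^(6t)(2,1).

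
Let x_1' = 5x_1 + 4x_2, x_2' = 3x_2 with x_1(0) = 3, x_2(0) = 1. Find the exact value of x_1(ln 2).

144

A = [[5,4],[0,3]]; eigenvalues λ = 3, 5.
Eigenvectors: (2,-1) for λ=3, (-1,0) for λ=5.
From the initial condition, c_1 = -1, c_2 = -5.
x_1(ln 2) = (-1)(2^3)(2) + (-5)(2^5)(-1) = 144.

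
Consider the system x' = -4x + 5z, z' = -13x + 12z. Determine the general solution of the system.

Coefficient matrix A = [[-4, 5], [-13, 12]].
Characteristic polynomial det(A - λI) = λ^2 - 8λ + 17 = 0.
Eigenvalues λ = 4 ± i (complex conjugate pair).
For λ=4+i: an eigenvector is (-1,-2) - i(-2,-3) = (-1 + 2i, -2 + 3i).
A real fundamental pair from Re and Im of e^((4+i)t)v: X_1 = e^(4t)(cos(t)·(-1,-2) + sin(t)·(-2,-3)), X_2 = e^(4t)(sin(t)·(-1,-2) - cos(t)·(-2,-3)).
General solution: C_1X_1 + C_2X_2.

x(t) = -2C_1e^(4t)sin(t) - C_1e^(4t)cos(t) - C_2e^(4t)sin(t) + 2C_2e^(4t)cos(t), z(t) = -3C_1e^(4t)sin(t) - 2C_1e^(4t)cos(t) - 2C_2e^(4t)sin(t) + 3C_2e^(4t)cos(t)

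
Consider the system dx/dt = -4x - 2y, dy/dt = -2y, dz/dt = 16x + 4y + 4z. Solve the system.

Coefficient matrix A = [[-4, -2, 0], [0, -2, 0], [16, 4, 4]].
det(A - λI) = 0 gives eigenvalues λ = -4, 4, -2.
For λ=-4: eigenvector (1,0,-2).
For λ=4: eigenvector (0,0,1).
For λ=-2: eigenvector (-1,1,2).
General solution: K_1e^(-4t)(1,0,-2) + K_2e^(4t)(0,0,1) + K_3e^(-2t)(-1,1,2).

x(t) = K_1e^(-4t) - K_3e^(-2t), y(t) = K_3e^(-2t), z(t) = -2K_1e^(-4t) + K_2e^(4t) + 2K_3e^(-2t)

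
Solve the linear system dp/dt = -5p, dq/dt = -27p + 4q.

p(t) = c_1e^(-5t), q(t) = 3c_1e^(-5t) - c_2e^(4t)

Coefficient matrix A = [[-5, 0], [-27, 4]].
Characteristic polynomial det(A - λI) = λ^2 + λ - 20 = 0.
Eigenvalues λ = -5, 4.
For λ=-5: (A-λI) row 2 is [-27, 9], so an eigenvector is (1, 3).
For λ=4: (A-λI) row 1 is [-9, 0], so an eigenvector is (0, -1).
General solution: c_1e^(-5t)(1,3) + c_2e^(4t)(0,-1).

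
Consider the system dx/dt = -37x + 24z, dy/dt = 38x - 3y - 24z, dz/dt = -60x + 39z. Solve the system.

Coefficient matrix A = [[-37, 0, 24], [38, -3, -24], [-60, 0, 39]].
det(A - λI) = 0 gives eigenvalues λ = -3, 3, -1.
For λ=-3: eigenvector (0,1,0).
For λ=3: eigenvector (-3,1,-5).
For λ=-1: eigenvector (2,2,3).
General solution: K_1e^(-3t)(0,1,0) + K_2e^(3t)(-3,1,-5) + K_3e^(-t)(2,2,3).

x(t) = -3K_2e^(3t) + 2K_3e^(-t), y(t) = K_1e^(-3t) + K_2e^(3t) + 2K_3e^(-t), z(t) = -5K_2e^(3t) + 3K_3e^(-t)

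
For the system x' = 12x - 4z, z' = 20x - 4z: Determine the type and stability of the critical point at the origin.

unstable spiral

A = [[12,-4],[20,-4]]; det(A-λI) = λ^2 - 8λ + 32.
λ = 4 ± 4i: positive real part.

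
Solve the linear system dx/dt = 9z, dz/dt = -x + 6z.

x(t) = 3c_1e^(3t) + 3c_2te^(3t) + 2c_2e^(3t), z(t) = c_1e^(3t) + c_2te^(3t) + c_2e^(3t)

Coefficient matrix A = [[0, 9], [-1, 6]].
Characteristic polynomial det(A - λI) = λ^2 - 6λ + 9 = 0.
Single eigenvalue λ = 3 with algebraic multiplicity 2.
Eigenvector v = (3,1); generalized eigenvector w with (A-λI)w=v is (2,1).
General solution: e^(3t)[c_1·v + c_2·(t·v + w)].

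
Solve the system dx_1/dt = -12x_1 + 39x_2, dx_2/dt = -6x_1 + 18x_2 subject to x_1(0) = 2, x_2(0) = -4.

x_1(t) = -62e^(3t)sin(3t) + 2e^(3t)cos(3t), x_2(t) = -24e^(3t)sin(3t) - 4e^(3t)cos(3t)

Coefficient matrix A = [[-12, 39], [-6, 18]].
Characteristic polynomial det(A - λI) = λ^2 - 6λ + 18 = 0.
Eigenvalues λ = 3 ± 3i (complex conjugate pair).
For λ=3+3i: an eigenvector is (-3,-1) - i(2,1) = (-3 - 2i, -1 - i).
A real fundamental pair from Re and Im of e^((3+3i)t)v: X_1 = e^(3t)(cos(3t)·(-3,-1) + sin(3t)·(2,1)), X_2 = e^(3t)(sin(3t)·(-3,-1) - cos(3t)·(2,1)).
General solution: C_1X_1 + C_2X_2.
Applying x_1(0)=2, x_2(0)=-4 gives C_1=-10, C_2=14.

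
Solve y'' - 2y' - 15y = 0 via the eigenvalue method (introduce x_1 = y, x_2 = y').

Let x_1 = y, x_2 = y'. Then x_1' = x_2 and x_2' = 15x_1 + 2x_2.
A = [[0,1],[15,2]]; det(A-λI) = λ^2 - 2λ - 15.
Eigenvalues λ = -3, 5 with eigenvectors (1,-3), (1,5).

y(t) = C_1e^(-3t) + C_2e^(5t)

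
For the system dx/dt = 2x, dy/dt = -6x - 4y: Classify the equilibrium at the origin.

saddle

A = [[2,0],[-6,-4]]; det(A-λI) = λ^2 + 2λ - 8.
λ = -4, 2: opposite signs.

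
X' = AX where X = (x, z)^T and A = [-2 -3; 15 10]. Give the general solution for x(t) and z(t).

Coefficient matrix A = [[-2, -3], [15, 10]].
Characteristic polynomial det(A - λI) = λ^2 - 8λ + 25 = 0.
Eigenvalues λ = 4 ± 3i (complex conjugate pair).
For λ=4+3i: an eigenvector is (0,1) - i(-1,2) = (0 + i, 1 - 2i).
A real fundamental pair from Re and Im of e^((4+3i)t)v: X_1 = e^(4t)(cos(3t)·(0,1) + sin(3t)·(-1,2)), X_2 = e^(4t)(sin(3t)·(0,1) - cos(3t)·(-1,2)).
General solution: C_1X_1 + C_2X_2.

x(t) = -C_1e^(4t)sin(3t) + C_2e^(4t)cos(3t), z(t) = 2C_1e^(4t)sin(3t) + C_1e^(4t)cos(3t) + C_2e^(4t)sin(3t) - 2C_2e^(4t)cos(3t)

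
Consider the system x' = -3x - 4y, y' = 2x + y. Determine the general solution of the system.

x(t) = -K_1e^(-t)sin(2t) - K_1e^(-t)cos(2t) - K_2e^(-t)sin(2t) + K_2e^(-t)cos(2t), y(t) = K_1e^(-t)cos(2t) + K_2e^(-t)sin(2t)

Coefficient matrix A = [[-3, -4], [2, 1]].
Characteristic polynomial det(A - λI) = λ^2 + 2λ + 5 = 0.
Eigenvalues λ = -1 ± 2i (complex conjugate pair).
For λ=-1+2i: an eigenvector is (-1,1) - i(-1,0) = (-1 + i, 1).
A real fundamental pair from Re and Im of e^((-1+2i)t)v: X_1 = e^(-t)(cos(2t)·(-1,1) + sin(2t)·(-1,0)), X_2 = e^(-t)(sin(2t)·(-1,1) - cos(2t)·(-1,0)).
General solution: K_1X_1 + K_2X_2.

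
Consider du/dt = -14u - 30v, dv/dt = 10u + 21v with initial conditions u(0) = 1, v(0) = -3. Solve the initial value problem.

u(t) = 15e^(6t) - 14e^(t), v(t) = -10e^(6t) + 7e^(t)

Coefficient matrix A = [[-14, -30], [10, 21]].
Characteristic polynomial det(A - λI) = λ^2 - 7λ + 6 = 0.
Eigenvalues λ = 1, 6.
For λ=1: (A-λI) row 1 is [-15, -30], so an eigenvector is (2, -1).
For λ=6: (A-λI) row 1 is [-20, -30], so an eigenvector is (-3, 2).
General solution: c_1e^(t)(2,-1) + c_2e^(6t)(-3,2).
Applying u(0)=1, v(0)=-3 gives c_1=-7, c_2=-5.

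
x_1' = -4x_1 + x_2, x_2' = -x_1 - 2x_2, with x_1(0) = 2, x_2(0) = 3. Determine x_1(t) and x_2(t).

x_1(t) = te^(-3t) + 2e^(-3t), x_2(t) = te^(-3t) + 3e^(-3t)

Coefficient matrix A = [[-4, 1], [-1, -2]].
Characteristic polynomial det(A - λI) = λ^2 + 6λ + 9 = 0.
Single eigenvalue λ = -3 with algebraic multiplicity 2.
Eigenvector v = (1,1); generalized eigenvector w with (A-λI)w=v is (2,3).
General solution: e^(-3t)[c_1·v + c_2·(t·v + w)].
Applying x_1(0)=2, x_2(0)=3 gives c_1=0, c_2=1.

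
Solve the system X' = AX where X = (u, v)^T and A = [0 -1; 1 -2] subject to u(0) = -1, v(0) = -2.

Coefficient matrix A = [[0, -1], [1, -2]].
Characteristic polynomial det(A - λI) = λ^2 + 2λ + 1 = 0.
Single eigenvalue λ = -1 with algebraic multiplicity 2.
Eigenvector v = (-1,-1); generalized eigenvector w with (A-λI)w=v is (0,1).
General solution: e^(-t)[K_1·v + K_2·(t·v + w)].
Applying u(0)=-1, v(0)=-2 gives K_1=1, K_2=-1.

u(t) = te^(-t) - e^(-t), v(t) = te^(-t) - 2e^(-t)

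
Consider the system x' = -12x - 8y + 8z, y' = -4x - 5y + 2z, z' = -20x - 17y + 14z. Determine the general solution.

Coefficient matrix A = [[-12, -8, 8], [-4, -5, 2], [-20, -17, 14]].
det(A - λI) = 0 gives eigenvalues λ = 4, -3, -4.
For λ=4: eigenvector (1,0,2).
For λ=-3: eigenvector (0,-1,-1).
For λ=-4: eigenvector (1,2,3).
General solution: C_1e^(4t)(1,0,2) + C_2e^(-3t)(0,-1,-1) + C_3e^(-4t)(1,2,3).

x(t) = C_1e^(4t) + C_3e^(-4t), y(t) = -C_2e^(-3t) + 2C_3e^(-4t), z(t) = 2C_1e^(4t) - C_2e^(-3t) + 3C_3e^(-4t)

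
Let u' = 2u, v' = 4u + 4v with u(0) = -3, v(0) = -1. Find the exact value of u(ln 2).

A = [[2,0],[4,4]]; eigenvalues λ = 4, 2.
Eigenvectors: (0,-1) for λ=4, (-1,2) for λ=2.
From the initial condition, c_1 = 7, c_2 = 3.
u(ln 2) = (7)(2^4)(0) + (3)(2^2)(-1) = -12.

-12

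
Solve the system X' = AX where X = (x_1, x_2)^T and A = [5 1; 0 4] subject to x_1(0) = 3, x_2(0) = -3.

x_1(t) = 3e^(4t), x_2(t) = -3e^(4t)

Coefficient matrix A = [[5, 1], [0, 4]].
Characteristic polynomial det(A - λI) = λ^2 - 9λ + 20 = 0.
Eigenvalues λ = 4, 5.
For λ=4: (A-λI) row 1 is [1, 1], so an eigenvector is (1, -1).
For λ=5: (A-λI) row 1 is [0, 1], so an eigenvector is (-1, 0).
General solution: C_1e^(4t)(1,-1) + C_2e^(5t)(-1,0).
Applying x_1(0)=3, x_2(0)=-3 gives C_1=3, C_2=0.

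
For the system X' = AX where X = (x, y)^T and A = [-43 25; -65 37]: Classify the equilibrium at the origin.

A = [[-43,25],[-65,37]]; det(A-λI) = λ^2 + 6λ + 34.
λ = -3 ± 5i: negative real part.

stable spiral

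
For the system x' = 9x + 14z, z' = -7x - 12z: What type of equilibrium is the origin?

saddle

A = [[9,14],[-7,-12]]; det(A-λI) = λ^2 + 3λ - 10.
λ = 2, -5: opposite signs.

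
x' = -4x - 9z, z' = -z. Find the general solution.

Coefficient matrix A = [[-4, -9], [0, -1]].
Characteristic polynomial det(A - λI) = λ^2 + 5λ + 4 = 0.
Eigenvalues λ = -1, -4.
For λ=-1: (A-λI) row 1 is [-3, -9], so an eigenvector is (-3, 1).
For λ=-4: (A-λI) row 1 is [0, -9], so an eigenvector is (-1, 0).
General solution: c_1e^(-t)(-3,1) + c_2e^(-4t)(-1,0).

x(t) = -3c_1e^(-t) - c_2e^(-4t), z(t) = c_1e^(-t)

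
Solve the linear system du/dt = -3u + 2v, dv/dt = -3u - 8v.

Coefficient matrix A = [[-3, 2], [-3, -8]].
Characteristic polynomial det(A - λI) = λ^2 + 11λ + 30 = 0.
Eigenvalues λ = -5, -6.
For λ=-5: (A-λI) row 1 is [2, 2], so an eigenvector is (1, -1).
For λ=-6: (A-λI) row 1 is [3, 2], so an eigenvector is (2, -3).
General solution: K_1e^(-5t)(1,-1) + K_2e^(-6t)(2,-3).

u(t) = K_1e^(-5t) + 2K_2e^(-6t), v(t) = -K_1e^(-5t) - 3K_2e^(-6t)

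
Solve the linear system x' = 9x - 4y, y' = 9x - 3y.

x(t) = 2K_1e^(3t) + 2K_2te^(3t) + K_2e^(3t), y(t) = 3K_1e^(3t) + 3K_2te^(3t) + K_2e^(3t)

Coefficient matrix A = [[9, -4], [9, -3]].
Characteristic polynomial det(A - λI) = λ^2 - 6λ + 9 = 0.
Single eigenvalue λ = 3 with algebraic multiplicity 2.
Eigenvector v = (2,3); generalized eigenvector w with (A-λI)w=v is (1,1).
General solution: e^(3t)[K_1·v + K_2·(t·v + w)].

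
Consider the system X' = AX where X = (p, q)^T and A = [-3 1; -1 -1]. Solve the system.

Coefficient matrix A = [[-3, 1], [-1, -1]].
Characteristic polynomial det(A - λI) = λ^2 + 4λ + 4 = 0.
Single eigenvalue λ = -2 with algebraic multiplicity 2.
Eigenvector v = (-1,-1); generalized eigenvector w with (A-λI)w=v is (-2,-3).
General solution: e^(-2t)[K_1·v + K_2·(t·v + w)].

p(t) = -K_1e^(-2t) - K_2te^(-2t) - 2K_2e^(-2t), q(t) = -K_1e^(-2t) - K_2te^(-2t) - 3K_2e^(-2t)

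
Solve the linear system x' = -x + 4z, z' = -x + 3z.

x(t) = -2c_1e^(t) - 2c_2te^(t) + 3c_2e^(t), z(t) = -c_1e^(t) - c_2te^(t) + c_2e^(t)

Coefficient matrix A = [[-1, 4], [-1, 3]].
Characteristic polynomial det(A - λI) = λ^2 - 2λ + 1 = 0.
Single eigenvalue λ = 1 with algebraic multiplicity 2.
Eigenvector v = (-2,-1); generalized eigenvector w with (A-λI)w=v is (3,1).
General solution: e^(t)[c_1·v + c_2·(t·v + w)].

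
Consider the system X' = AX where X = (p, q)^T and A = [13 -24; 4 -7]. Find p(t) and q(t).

p(t) = -3K_1e^(5t) + 2K_2e^(t), q(t) = -K_1e^(5t) + K_2e^(t)

Coefficient matrix A = [[13, -24], [4, -7]].
Characteristic polynomial det(A - λI) = λ^2 - 6λ + 5 = 0.
Eigenvalues λ = 5, 1.
For λ=5: (A-λI) row 1 is [8, -24], so an eigenvector is (-3, -1).
For λ=1: (A-λI) row 1 is [12, -24], so an eigenvector is (2, 1).
General solution: K_1e^(5t)(-3,-1) + K_2e^(t)(2,1).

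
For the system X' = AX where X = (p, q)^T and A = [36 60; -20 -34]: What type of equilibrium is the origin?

A = [[36,60],[-20,-34]]; det(A-λI) = λ^2 - 2λ - 24.
λ = 6, -4: opposite signs.

saddle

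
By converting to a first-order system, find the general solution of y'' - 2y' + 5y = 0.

y(t) = c_1e^(t)cos(2t) + c_2e^(t)sin(2t)

Let x_1 = y, x_2 = y'. Then x_1' = x_2 and x_2' = -5x_1 + 2x_2.
A = [[0,1],[-5,2]]; det(A-λI) = λ^2 - 2λ + 5.
Eigenvalues λ = 1 ± 2i.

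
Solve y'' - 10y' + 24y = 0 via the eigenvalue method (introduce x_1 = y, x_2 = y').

Let x_1 = y, x_2 = y'. Then x_1' = x_2 and x_2' = -24x_1 + 10x_2.
A = [[0,1],[-24,10]]; det(A-λI) = λ^2 - 10λ + 24.
Eigenvalues λ = 6, 4 with eigenvectors (1,6), (1,4).

y(t) = K_1e^(6t) + K_2e^(4t)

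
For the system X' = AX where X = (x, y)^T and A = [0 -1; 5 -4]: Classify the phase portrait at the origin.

A = [[0,-1],[5,-4]]; det(A-λI) = λ^2 + 4λ + 5.
λ = -2 ± i: negative real part.

stable spiral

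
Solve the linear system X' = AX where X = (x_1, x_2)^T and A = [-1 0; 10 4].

Coefficient matrix A = [[-1, 0], [10, 4]].
Characteristic polynomial det(A - λI) = λ^2 - 3λ - 4 = 0.
Eigenvalues λ = -1, 4.
For λ=-1: (A-λI) row 2 is [10, 5], so an eigenvector is (-1, 2).
For λ=4: (A-λI) row 1 is [-5, 0], so an eigenvector is (0, -1).
General solution: C_1e^(-t)(-1,2) + C_2e^(4t)(0,-1).

x_1(t) = -C_1e^(-t), x_2(t) = 2C_1e^(-t) - C_2e^(4t)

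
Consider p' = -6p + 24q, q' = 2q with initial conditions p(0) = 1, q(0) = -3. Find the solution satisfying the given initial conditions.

p(t) = -9e^(2t) + 10e^(-6t), q(t) = -3e^(2t)

Coefficient matrix A = [[-6, 24], [0, 2]].
Characteristic polynomial det(A - λI) = λ^2 + 4λ - 12 = 0.
Eigenvalues λ = -6, 2.
For λ=-6: (A-λI) row 1 is [0, 24], so an eigenvector is (-1, 0).
For λ=2: (A-λI) row 1 is [-8, 24], so an eigenvector is (-3, -1).
General solution: C_1e^(-6t)(-1,0) + C_2e^(2t)(-3,-1).
Applying p(0)=1, q(0)=-3 gives C_1=-10, C_2=3.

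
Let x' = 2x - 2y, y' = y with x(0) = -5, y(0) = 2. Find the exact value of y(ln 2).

A = [[2,-2],[0,1]]; eigenvalues λ = 2, 1.
Eigenvectors: (-1,0) for λ=2, (-2,-1) for λ=1.
From the initial condition, c_1 = 9, c_2 = -2.
y(ln 2) = (9)(2^2)(0) + (-2)(2^1)(-1) = 4.

4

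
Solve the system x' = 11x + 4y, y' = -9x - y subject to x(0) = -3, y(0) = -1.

Coefficient matrix A = [[11, 4], [-9, -1]].
Characteristic polynomial det(A - λI) = λ^2 - 10λ + 25 = 0.
Single eigenvalue λ = 5 with algebraic multiplicity 2.
Eigenvector v = (2,-3); generalized eigenvector w with (A-λI)w=v is (1,-1).
General solution: e^(5t)[c_1·v + c_2·(t·v + w)].
Applying x(0)=-3, y(0)=-1 gives c_1=4, c_2=-11.

x(t) = -22te^(5t) - 3e^(5t), y(t) = 33te^(5t) - e^(5t)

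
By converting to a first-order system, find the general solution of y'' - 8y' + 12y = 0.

y(t) = C_1e^(2t) + C_2e^(6t)

Let x_1 = y, x_2 = y'. Then x_1' = x_2 and x_2' = -12x_1 + 8x_2.
A = [[0,1],[-12,8]]; det(A-λI) = λ^2 - 8λ + 12.
Eigenvalues λ = 2, 6 with eigenvectors (1,2), (1,6).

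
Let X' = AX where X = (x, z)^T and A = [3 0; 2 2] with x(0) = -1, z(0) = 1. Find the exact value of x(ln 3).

-27

A = [[3,0],[2,2]]; eigenvalues λ = 2, 3.
Eigenvectors: (0,1) for λ=2, (-1,-2) for λ=3.
From the initial condition, c_1 = 3, c_2 = 1.
x(ln 3) = (3)(3^2)(0) + (1)(3^3)(-1) = -27.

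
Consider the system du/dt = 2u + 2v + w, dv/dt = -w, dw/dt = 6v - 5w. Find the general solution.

u(t) = c_1e^(2t) - c_2e^(-2t) - c_3e^(-3t), v(t) = c_2e^(-2t) + c_3e^(-3t), w(t) = 2c_2e^(-2t) + 3c_3e^(-3t)

Coefficient matrix A = [[2, 2, 1], [0, 0, -1], [0, 6, -5]].
det(A - λI) = 0 gives eigenvalues λ = 2, -2, -3.
For λ=2: eigenvector (1,0,0).
For λ=-2: eigenvector (-1,1,2).
For λ=-3: eigenvector (-1,1,3).
General solution: c_1e^(2t)(1,0,0) + c_2e^(-2t)(-1,1,2) + c_3e^(-3t)(-1,1,3).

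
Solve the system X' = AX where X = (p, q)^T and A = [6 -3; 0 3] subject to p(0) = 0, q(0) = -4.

p(t) = 4e^(6t) - 4e^(3t), q(t) = -4e^(3t)

Coefficient matrix A = [[6, -3], [0, 3]].
Characteristic polynomial det(A - λI) = λ^2 - 9λ + 18 = 0.
Eigenvalues λ = 3, 6.
For λ=3: (A-λI) row 1 is [3, -3], so an eigenvector is (1, 1).
For λ=6: (A-λI) row 1 is [0, -3], so an eigenvector is (-1, 0).
General solution: C_1e^(3t)(1,1) + C_2e^(6t)(-1,0).
Applying p(0)=0, q(0)=-4 gives C_1=-4, C_2=-4.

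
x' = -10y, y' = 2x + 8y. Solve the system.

Coefficient matrix A = [[0, -10], [2, 8]].
Characteristic polynomial det(A - λI) = λ^2 - 8λ + 20 = 0.
Eigenvalues λ = 4 ± 2i (complex conjugate pair).
For λ=4+2i: an eigenvector is (2,-1) - i(1,0) = (2 - i, -1).
A real fundamental pair from Re and Im of e^((4+2i)t)v: X_1 = e^(4t)(cos(2t)·(2,-1) + sin(2t)·(1,0)), X_2 = e^(4t)(sin(2t)·(2,-1) - cos(2t)·(1,0)).
General solution: K_1X_1 + K_2X_2.

x(t) = K_1e^(4t)sin(2t) + 2K_1e^(4t)cos(2t) + 2K_2e^(4t)sin(2t) - K_2e^(4t)cos(2t), y(t) = -K_1e^(4t)cos(2t) - K_2e^(4t)sin(2t)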